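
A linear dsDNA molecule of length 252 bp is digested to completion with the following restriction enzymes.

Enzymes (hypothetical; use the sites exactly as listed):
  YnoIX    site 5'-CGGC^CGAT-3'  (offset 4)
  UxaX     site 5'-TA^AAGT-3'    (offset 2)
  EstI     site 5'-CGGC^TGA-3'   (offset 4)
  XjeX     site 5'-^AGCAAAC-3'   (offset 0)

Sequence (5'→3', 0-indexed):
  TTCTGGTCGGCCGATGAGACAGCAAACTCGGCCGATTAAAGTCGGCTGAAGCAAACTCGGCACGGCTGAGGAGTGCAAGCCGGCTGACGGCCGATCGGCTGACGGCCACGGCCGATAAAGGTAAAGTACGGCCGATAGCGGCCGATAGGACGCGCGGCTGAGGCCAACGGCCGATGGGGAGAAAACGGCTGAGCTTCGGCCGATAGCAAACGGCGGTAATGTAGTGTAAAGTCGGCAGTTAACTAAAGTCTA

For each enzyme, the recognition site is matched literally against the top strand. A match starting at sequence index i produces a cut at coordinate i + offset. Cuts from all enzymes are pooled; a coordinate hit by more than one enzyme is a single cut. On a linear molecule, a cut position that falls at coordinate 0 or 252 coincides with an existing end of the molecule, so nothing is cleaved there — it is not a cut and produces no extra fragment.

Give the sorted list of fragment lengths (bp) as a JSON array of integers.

Per-enzyme occurrences:
  YnoIX (CGGCCGAT, off=4): starts [7, 28, 87, 108, 128, 138, 167, 196] → cuts [11, 32, 91, 112, 132, 142, 171, 200]
  UxaX (TAAAGT, off=2): starts [36, 121, 226, 243] → cuts [38, 123, 228, 245]
  EstI (CGGCTGA, off=4): starts [42, 62, 80, 95, 154, 185] → cuts [46, 66, 84, 99, 158, 189]
  XjeX (AGCAAAC, off=0): starts [20, 49, 204] → cuts [20, 49, 204]

All cut coordinates (distinct, sorted): [11, 20, 32, 38, 46, 49, 66, 84, 91, 99, 112, 123, 132, 142, 158, 171, 189, 200, 204, 228, 245]

Fragment lengths:
  [0,11): 11 bp
  [11,20): 9 bp
  [20,32): 12 bp
  [32,38): 6 bp
  [38,46): 8 bp
  [46,49): 3 bp
  [49,66): 17 bp
  [66,84): 18 bp
  [84,91): 7 bp
  [91,99): 8 bp
  [99,112): 13 bp
  [112,123): 11 bp
  [123,132): 9 bp
  [132,142): 10 bp
  [142,158): 16 bp
  [158,171): 13 bp
  [171,189): 18 bp
  [189,200): 11 bp
  [200,204): 4 bp
  [204,228): 24 bp
  [228,245): 17 bp
  [245,252): 7 bp

[3,4,6,7,7,8,8,9,9,10,11,11,11,12,13,13,16,17,17,18,18,24]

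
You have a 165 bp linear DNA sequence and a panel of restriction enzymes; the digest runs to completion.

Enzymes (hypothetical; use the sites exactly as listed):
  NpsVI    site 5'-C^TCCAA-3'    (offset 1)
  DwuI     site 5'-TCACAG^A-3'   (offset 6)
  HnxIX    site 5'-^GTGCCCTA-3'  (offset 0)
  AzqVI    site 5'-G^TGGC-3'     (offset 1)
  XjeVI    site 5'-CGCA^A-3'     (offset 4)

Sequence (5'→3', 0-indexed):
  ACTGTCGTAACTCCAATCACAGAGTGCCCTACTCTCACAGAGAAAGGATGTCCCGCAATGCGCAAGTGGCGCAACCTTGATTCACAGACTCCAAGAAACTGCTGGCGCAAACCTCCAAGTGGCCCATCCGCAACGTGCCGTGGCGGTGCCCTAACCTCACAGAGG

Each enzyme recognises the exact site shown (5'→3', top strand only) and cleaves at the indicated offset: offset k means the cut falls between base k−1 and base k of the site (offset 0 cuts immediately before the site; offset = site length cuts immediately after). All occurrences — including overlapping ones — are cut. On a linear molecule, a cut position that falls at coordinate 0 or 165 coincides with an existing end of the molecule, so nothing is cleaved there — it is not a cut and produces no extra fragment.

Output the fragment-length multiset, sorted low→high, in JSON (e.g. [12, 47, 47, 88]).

[1,2,2,3,4,5,6,7,7,8,11,11,13,14,17,17,17,20]

Site scan:
  NpsVI CTCCAA/1: at [10, 88, 112] ⇒ [11, 89, 113]
  DwuI TCACAGA/6: at [16, 34, 81, 156] ⇒ [22, 40, 87, 162]
  HnxIX GTGCCCTA/0: at [23, 145] ⇒ [23, 145]
  AzqVI GTGGC/1: at [65, 118, 139] ⇒ [66, 119, 140]
  XjeVI CGCAA/4: at [53, 60, 69, 105, 128] ⇒ [57, 64, 73, 109, 132]

Pooled cuts: [11, 22, 23, 40, 57, 64, 66, 73, 87, 89, 109, 113, 119, 132, 140, 145, 162]

Fragment lengths:
  [0,11): 11 bp
  [11,22): 11 bp
  [22,23): 1 bp
  [23,40): 17 bp
  [40,57): 17 bp
  [57,64): 7 bp
  [64,66): 2 bp
  [66,73): 7 bp
  [73,87): 14 bp
  [87,89): 2 bp
  [89,109): 20 bp
  [109,113): 4 bp
  [113,119): 6 bp
  [119,132): 13 bp
  [132,140): 8 bp
  [140,145): 5 bp
  [145,162): 17 bp
  [162,165): 3 bp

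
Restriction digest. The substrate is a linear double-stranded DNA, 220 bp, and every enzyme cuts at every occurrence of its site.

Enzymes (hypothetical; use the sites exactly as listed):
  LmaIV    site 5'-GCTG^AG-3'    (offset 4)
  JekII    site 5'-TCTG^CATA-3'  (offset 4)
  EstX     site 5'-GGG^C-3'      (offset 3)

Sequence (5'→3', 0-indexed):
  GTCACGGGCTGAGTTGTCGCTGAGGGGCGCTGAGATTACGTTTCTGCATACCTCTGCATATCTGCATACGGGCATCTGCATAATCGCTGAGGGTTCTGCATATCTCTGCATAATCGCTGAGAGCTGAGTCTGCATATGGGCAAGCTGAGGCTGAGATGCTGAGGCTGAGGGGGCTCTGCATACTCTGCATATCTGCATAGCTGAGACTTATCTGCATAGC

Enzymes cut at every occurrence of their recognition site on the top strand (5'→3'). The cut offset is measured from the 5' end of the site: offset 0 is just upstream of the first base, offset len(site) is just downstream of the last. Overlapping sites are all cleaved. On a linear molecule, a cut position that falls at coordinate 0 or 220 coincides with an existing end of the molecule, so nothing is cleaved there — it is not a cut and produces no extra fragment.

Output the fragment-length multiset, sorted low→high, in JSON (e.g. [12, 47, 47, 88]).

Scan for sites:
  LmaIV (GCTGAG, off=4): starts [7, 18, 28, 85, 115, 122, 143, 149, 157, 163, 199] → cuts [11, 22, 32, 89, 119, 126, 147, 153, 161, 167, 203]
  JekII (TCTGCATA, off=4): starts [42, 52, 60, 74, 94, 104, 128, 174, 183, 191, 210] → cuts [46, 56, 64, 78, 98, 108, 132, 178, 187, 195, 214]
  EstX (GGGC, off=3): starts [5, 24, 69, 137, 170] → cuts [8, 27, 72, 140, 173]

Pooled cuts: [8, 11, 22, 27, 32, 46, 56, 64, 72, 78, 89, 98, 108, 119, 126, 132, 140, 147, 153, 161, 167, 173, 178, 187, 195, 203, 214]

Fragments:
  [0,8): 8 bp
  [8,11): 3 bp
  [11,22): 11 bp
  [22,27): 5 bp
  [27,32): 5 bp
  [32,46): 14 bp
  [46,56): 10 bp
  [56,64): 8 bp
  [64,72): 8 bp
  [72,78): 6 bp
  [78,89): 11 bp
  [89,98): 9 bp
  [98,108): 10 bp
  [108,119): 11 bp
  [119,126): 7 bp
  [126,132): 6 bp
  [132,140): 8 bp
  [140,147): 7 bp
  [147,153): 6 bp
  [153,161): 8 bp
  [161,167): 6 bp
  [167,173): 6 bp
  [173,178): 5 bp
  [178,187): 9 bp
  [187,195): 8 bp
  [195,203): 8 bp
  [203,214): 11 bp
  [214,220): 6 bp

[3,5,5,5,6,6,6,6,6,6,7,7,8,8,8,8,8,8,8,9,9,10,10,11,11,11,11,14]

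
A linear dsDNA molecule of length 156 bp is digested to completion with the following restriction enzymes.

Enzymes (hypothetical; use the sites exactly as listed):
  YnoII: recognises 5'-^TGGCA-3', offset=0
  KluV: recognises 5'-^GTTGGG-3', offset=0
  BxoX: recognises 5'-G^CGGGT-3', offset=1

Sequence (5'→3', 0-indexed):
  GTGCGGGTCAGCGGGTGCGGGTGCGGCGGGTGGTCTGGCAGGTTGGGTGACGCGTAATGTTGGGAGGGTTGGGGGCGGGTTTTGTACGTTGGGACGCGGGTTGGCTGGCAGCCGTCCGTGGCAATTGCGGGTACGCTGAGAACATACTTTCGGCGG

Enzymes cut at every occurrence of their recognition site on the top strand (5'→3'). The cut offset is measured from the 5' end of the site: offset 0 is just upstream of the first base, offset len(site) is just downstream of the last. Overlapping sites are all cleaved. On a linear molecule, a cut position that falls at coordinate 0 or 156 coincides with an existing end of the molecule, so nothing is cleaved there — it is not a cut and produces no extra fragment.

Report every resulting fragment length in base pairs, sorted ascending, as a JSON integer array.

[3,6,6,8,8,9,9,9,9,9,9,12,13,17,29]

Scan for sites:
  YnoII (TGGCA, off=0): starts [35, 105, 118] → cuts [35, 105, 118]
  KluV (GTTGGG, off=0): starts [41, 58, 67, 87] → cuts [41, 58, 67, 87]
  BxoX (GCGGGT, off=1): starts [2, 10, 16, 25, 74, 95, 126] → cuts [3, 11, 17, 26, 75, 96, 127]

All cut coordinates (distinct, sorted): [3, 11, 17, 26, 35, 41, 58, 67, 75, 87, 96, 105, 118, 127]

Fragments:
  [0,3): 3 bp
  [3,11): 8 bp
  [11,17): 6 bp
  [17,26): 9 bp
  [26,35): 9 bp
  [35,41): 6 bp
  [41,58): 17 bp
  [58,67): 9 bp
  [67,75): 8 bp
  [75,87): 12 bp
  [87,96): 9 bp
  [96,105): 9 bp
  [105,118): 13 bp
  [118,127): 9 bp
  [127,156): 29 bp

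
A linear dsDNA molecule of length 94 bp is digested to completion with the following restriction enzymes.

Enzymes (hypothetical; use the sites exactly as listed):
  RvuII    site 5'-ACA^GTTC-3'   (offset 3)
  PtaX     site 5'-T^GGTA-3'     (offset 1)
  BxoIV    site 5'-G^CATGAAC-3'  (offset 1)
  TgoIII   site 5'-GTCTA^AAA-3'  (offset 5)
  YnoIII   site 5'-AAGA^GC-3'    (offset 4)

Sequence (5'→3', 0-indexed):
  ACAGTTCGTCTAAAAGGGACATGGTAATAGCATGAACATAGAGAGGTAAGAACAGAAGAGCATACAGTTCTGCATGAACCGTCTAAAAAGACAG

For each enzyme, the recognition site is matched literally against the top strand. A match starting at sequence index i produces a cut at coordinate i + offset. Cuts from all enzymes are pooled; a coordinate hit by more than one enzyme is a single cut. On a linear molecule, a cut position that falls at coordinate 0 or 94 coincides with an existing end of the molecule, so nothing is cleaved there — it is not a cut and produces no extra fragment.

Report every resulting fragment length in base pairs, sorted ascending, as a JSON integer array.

[3,6,7,8,9,9,10,13,29]

Per-enzyme occurrences:
  RvuII ACAGTTC/3: at [0, 63] ⇒ [3, 66]
  PtaX TGGTA/1: at [21] ⇒ [22]
  BxoIV GCATGAAC/1: at [29, 71] ⇒ [30, 72]
  TgoIII GTCTAAAA/5: at [7, 80] ⇒ [12, 85]
  YnoIII AAGAGC/4: at [55] ⇒ [59]

Pooled cuts: [3, 12, 22, 30, 59, 66, 72, 85]

Fragments:
  [0,3): 3 bp
  [3,12): 9 bp
  [12,22): 10 bp
  [22,30): 8 bp
  [30,59): 29 bp
  [59,66): 7 bp
  [66,72): 6 bp
  [72,85): 13 bp
  [85,94): 9 bp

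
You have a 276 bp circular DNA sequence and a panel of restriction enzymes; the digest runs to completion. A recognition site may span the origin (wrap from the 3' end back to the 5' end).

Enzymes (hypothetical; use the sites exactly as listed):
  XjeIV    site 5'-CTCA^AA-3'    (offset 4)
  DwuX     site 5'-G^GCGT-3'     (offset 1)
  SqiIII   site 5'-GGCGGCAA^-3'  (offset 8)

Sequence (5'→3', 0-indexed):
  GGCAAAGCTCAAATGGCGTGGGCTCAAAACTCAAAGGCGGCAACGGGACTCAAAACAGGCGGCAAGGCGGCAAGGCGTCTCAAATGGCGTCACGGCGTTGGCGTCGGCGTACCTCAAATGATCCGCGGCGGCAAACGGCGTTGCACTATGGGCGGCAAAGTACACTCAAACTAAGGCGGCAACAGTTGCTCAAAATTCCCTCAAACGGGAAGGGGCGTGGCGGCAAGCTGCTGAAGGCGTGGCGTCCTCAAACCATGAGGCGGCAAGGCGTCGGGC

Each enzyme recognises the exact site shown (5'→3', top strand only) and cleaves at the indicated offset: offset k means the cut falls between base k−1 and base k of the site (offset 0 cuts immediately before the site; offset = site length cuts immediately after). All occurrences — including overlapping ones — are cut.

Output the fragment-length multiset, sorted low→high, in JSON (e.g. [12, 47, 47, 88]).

Site scan:
  XjeIV (CTCAAA, off=4): starts [7, 22, 29, 48, 78, 112, 164, 188, 199, 246] → cuts [11, 26, 33, 52, 82, 116, 168, 192, 203, 250]
  DwuX (GGCGT, off=1): starts [14, 73, 85, 93, 99, 105, 136, 213, 235, 240, 266] → cuts [15, 74, 86, 94, 100, 106, 137, 214, 236, 241, 267]
  SqiIII (GGCGGCAA, off=8): starts [35, 57, 65, 126, 150, 174, 218, 258, 273] → cuts [5, 43, 65, 73, 134, 158, 182, 226, 266]

All cut coordinates (distinct, sorted): [5, 11, 15, 26, 33, 43, 52, 65, 73, 74, 82, 86, 94, 100, 106, 116, 134, 137, 158, 168, 182, 192, 203, 214, 226, 236, 241, 250, 266, 267]

Fragment lengths:
  5→11: 6 bp
  11→15: 4 bp
  15→26: 11 bp
  26→33: 7 bp
  33→43: 10 bp
  43→52: 9 bp
  52→65: 13 bp
  65→73: 8 bp
  73→74: 1 bp
  74→82: 8 bp
  82→86: 4 bp
  86→94: 8 bp
  94→100: 6 bp
  100→106: 6 bp
  106→116: 10 bp
  116→134: 18 bp
  134→137: 3 bp
  137→158: 21 bp
  158→168: 10 bp
  168→182: 14 bp
  182→192: 10 bp
  192→203: 11 bp
  203→214: 11 bp
  214→226: 12 bp
  226→236: 10 bp
  236→241: 5 bp
  241→250: 9 bp
  250→266: 16 bp
  266→267: 1 bp
  267→5 (wrap): 276-267+5 = 14 bp

[1,1,3,4,4,5,6,6,6,7,8,8,8,9,9,10,10,10,10,10,11,11,11,12,13,14,14,16,18,21]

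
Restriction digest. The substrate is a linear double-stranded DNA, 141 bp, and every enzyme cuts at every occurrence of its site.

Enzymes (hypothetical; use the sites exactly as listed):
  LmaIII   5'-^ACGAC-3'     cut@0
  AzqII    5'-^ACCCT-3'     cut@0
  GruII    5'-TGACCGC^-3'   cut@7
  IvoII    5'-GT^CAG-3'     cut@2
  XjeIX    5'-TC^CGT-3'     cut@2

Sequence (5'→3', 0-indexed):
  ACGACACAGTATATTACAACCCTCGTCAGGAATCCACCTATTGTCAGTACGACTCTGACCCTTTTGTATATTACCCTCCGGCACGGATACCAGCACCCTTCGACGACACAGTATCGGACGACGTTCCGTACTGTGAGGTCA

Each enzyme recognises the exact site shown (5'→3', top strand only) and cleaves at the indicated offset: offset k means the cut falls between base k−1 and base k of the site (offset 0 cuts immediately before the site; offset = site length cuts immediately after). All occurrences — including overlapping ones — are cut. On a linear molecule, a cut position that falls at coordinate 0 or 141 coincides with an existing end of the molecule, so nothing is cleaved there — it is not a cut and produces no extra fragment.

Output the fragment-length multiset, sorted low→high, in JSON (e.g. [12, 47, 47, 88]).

[4,8,8,9,9,15,15,15,18,18,22]

Site scan:
  LmaIII ACGAC/0: at [0, 48, 102, 117] ⇒ [48, 102, 117] (position 0 is a terminus of the linear molecule — no cut)
  AzqII ACCCT/0: at [18, 57, 72, 94] ⇒ [18, 57, 72, 94]
  GruII (TGACCGC, off=7): no sites
  IvoII GTCAG/2: at [24, 42] ⇒ [26, 44]
  XjeIX TCCGT/2: at [124] ⇒ [126]

Pooled cuts: [18, 26, 44, 48, 57, 72, 94, 102, 117, 126]

Fragment lengths:
  [0,18): 18 bp
  [18,26): 8 bp
  [26,44): 18 bp
  [44,48): 4 bp
  [48,57): 9 bp
  [57,72): 15 bp
  [72,94): 22 bp
  [94,102): 8 bp
  [102,117): 15 bp
  [117,126): 9 bp
  [126,141): 15 bp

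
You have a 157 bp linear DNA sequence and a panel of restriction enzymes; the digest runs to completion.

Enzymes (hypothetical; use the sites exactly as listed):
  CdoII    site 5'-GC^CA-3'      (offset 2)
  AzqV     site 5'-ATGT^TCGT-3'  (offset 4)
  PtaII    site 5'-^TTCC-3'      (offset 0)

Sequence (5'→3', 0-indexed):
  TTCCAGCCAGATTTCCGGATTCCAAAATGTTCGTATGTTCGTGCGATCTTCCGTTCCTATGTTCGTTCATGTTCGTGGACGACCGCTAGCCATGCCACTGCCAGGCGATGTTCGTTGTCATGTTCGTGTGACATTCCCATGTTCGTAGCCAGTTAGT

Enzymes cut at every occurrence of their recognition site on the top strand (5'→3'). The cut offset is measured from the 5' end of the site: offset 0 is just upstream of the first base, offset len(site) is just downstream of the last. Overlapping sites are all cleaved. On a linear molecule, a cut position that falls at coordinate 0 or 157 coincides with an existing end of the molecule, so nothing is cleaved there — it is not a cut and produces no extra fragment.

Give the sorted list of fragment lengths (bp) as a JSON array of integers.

[5,5,5,6,7,7,7,8,8,9,9,10,10,10,10,11,12,18]

Scan for sites:
  CdoII GCCA/2: at [5, 88, 93, 99, 147] ⇒ [7, 90, 95, 101, 149]
  AzqV ATGTTCGT/4: at [26, 34, 58, 68, 107, 119, 138] ⇒ [30, 38, 62, 72, 111, 123, 142]
  PtaII TTCC/0: at [0, 12, 19, 48, 53, 133] ⇒ [12, 19, 48, 53, 133] (position 0 is a terminus of the linear molecule — no cut)

All cut coordinates (distinct, sorted): [7, 12, 19, 30, 38, 48, 53, 62, 72, 90, 95, 101, 111, 123, 133, 142, 149]

Fragment lengths:
  [0,7): 7 bp
  [7,12): 5 bp
  [12,19): 7 bp
  [19,30): 11 bp
  [30,38): 8 bp
  [38,48): 10 bp
  [48,53): 5 bp
  [53,62): 9 bp
  [62,72): 10 bp
  [72,90): 18 bp
  [90,95): 5 bp
  [95,101): 6 bp
  [101,111): 10 bp
  [111,123): 12 bp
  [123,133): 10 bp
  [133,142): 9 bp
  [142,149): 7 bp
  [149,157): 8 bp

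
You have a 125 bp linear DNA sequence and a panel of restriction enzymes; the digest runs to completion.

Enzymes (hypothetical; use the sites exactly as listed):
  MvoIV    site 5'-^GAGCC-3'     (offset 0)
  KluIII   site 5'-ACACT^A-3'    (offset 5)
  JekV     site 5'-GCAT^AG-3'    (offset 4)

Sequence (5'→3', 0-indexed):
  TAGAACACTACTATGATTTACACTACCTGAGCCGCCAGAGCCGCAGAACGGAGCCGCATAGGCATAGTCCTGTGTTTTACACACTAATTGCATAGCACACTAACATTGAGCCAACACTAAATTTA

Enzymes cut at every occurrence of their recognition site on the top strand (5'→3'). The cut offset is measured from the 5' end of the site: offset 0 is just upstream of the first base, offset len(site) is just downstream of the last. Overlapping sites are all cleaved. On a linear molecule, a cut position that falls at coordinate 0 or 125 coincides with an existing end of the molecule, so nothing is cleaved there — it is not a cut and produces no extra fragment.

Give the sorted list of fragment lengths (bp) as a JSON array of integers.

Scan for sites:
  MvoIV (GAGCC, off=0): starts [28, 37, 50, 107] → cuts [28, 37, 50, 107]
  KluIII (ACACTA, off=5): starts [4, 19, 80, 96, 113] → cuts [9, 24, 85, 101, 118]
  JekV (GCATAG, off=4): starts [55, 61, 89] → cuts [59, 65, 93]

All cut coordinates (distinct, sorted): [9, 24, 28, 37, 50, 59, 65, 85, 93, 101, 107, 118]

Fragments:
  [0,9): 9 bp
  [9,24): 15 bp
  [24,28): 4 bp
  [28,37): 9 bp
  [37,50): 13 bp
  [50,59): 9 bp
  [59,65): 6 bp
  [65,85): 20 bp
  [85,93): 8 bp
  [93,101): 8 bp
  [101,107): 6 bp
  [107,118): 11 bp
  [118,125): 7 bp

[4,6,6,7,8,8,9,9,9,11,13,15,20]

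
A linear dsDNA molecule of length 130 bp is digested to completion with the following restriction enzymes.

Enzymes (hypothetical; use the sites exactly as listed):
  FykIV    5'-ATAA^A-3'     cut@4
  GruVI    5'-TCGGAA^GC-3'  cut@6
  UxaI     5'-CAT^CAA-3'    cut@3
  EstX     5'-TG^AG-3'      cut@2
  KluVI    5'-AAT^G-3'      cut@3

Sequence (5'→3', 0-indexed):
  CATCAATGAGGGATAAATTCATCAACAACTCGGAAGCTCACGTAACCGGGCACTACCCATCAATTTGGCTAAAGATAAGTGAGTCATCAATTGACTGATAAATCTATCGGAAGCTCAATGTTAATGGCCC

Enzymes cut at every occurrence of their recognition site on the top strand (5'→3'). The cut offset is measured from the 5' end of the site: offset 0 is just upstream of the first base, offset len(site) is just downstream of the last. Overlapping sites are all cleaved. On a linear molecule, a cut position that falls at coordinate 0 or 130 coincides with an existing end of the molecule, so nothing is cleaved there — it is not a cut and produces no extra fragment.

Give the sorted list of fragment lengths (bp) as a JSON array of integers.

[1,3,4,5,6,6,6,7,8,11,13,14,21,25]

Scan for sites:
  FykIV (ATAAA, off=4): starts [12, 97] → cuts [16, 101]
  GruVI (TCGGAAGC, off=6): starts [29, 106] → cuts [35, 112]
  UxaI (CATCAA, off=3): starts [0, 19, 57, 84] → cuts [3, 22, 60, 87]
  EstX (TGAG, off=2): starts [6, 79] → cuts [8, 81]
  KluVI (AATG, off=3): starts [4, 116, 122] → cuts [7, 119, 125]

All cut coordinates (distinct, sorted): [3, 7, 8, 16, 22, 35, 60, 81, 87, 101, 112, 119, 125]

Fragment lengths:
  [0,3): 3 bp
  [3,7): 4 bp
  [7,8): 1 bp
  [8,16): 8 bp
  [16,22): 6 bp
  [22,35): 13 bp
  [35,60): 25 bp
  [60,81): 21 bp
  [81,87): 6 bp
  [87,101): 14 bp
  [101,112): 11 bp
  [112,119): 7 bp
  [119,125): 6 bp
  [125,130): 5 bp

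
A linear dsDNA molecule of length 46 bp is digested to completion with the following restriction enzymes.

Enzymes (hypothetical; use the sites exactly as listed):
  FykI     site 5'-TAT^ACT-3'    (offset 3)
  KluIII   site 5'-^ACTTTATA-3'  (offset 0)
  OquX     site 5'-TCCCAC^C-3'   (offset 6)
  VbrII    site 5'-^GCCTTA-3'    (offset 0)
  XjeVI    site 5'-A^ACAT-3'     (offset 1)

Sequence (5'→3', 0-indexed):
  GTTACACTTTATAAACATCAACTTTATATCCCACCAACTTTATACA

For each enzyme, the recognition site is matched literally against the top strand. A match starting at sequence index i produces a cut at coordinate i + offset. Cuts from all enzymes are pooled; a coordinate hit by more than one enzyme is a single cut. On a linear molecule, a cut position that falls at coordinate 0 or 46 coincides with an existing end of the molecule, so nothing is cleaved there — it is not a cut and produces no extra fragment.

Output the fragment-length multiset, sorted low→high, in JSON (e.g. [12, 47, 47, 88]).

[2,5,6,9,10,14]

Site scan:
  FykI (TATACT, off=3): no sites
  KluIII ACTTTATA/0: at [5, 20, 36] ⇒ [5, 20, 36]
  OquX TCCCACC/6: at [28] ⇒ [34]
  VbrII (GCCTTA, off=0): no sites
  XjeVI AACAT/1: at [13] ⇒ [14]

All cut coordinates (distinct, sorted): [5, 14, 20, 34, 36]

Fragment lengths:
  [0,5): 5 bp
  [5,14): 9 bp
  [14,20): 6 bp
  [20,34): 14 bp
  [34,36): 2 bp
  [36,46): 10 bp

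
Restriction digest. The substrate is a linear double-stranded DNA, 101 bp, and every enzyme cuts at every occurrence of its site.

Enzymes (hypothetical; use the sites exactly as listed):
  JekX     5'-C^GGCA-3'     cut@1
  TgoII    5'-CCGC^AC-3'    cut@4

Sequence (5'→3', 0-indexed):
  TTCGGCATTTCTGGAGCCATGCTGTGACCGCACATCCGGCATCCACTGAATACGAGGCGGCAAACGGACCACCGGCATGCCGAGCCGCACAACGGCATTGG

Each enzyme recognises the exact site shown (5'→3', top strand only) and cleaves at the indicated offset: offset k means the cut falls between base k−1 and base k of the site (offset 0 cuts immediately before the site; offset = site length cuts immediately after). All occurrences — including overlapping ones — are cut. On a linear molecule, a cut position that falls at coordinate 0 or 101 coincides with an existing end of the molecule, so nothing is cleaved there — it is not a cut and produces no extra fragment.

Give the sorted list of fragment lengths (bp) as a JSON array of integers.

[3,5,6,8,15,15,21,28]

Per-enzyme occurrences:
  JekX CGGCA/1: at [2, 36, 57, 72, 92] ⇒ [3, 37, 58, 73, 93]
  TgoII CCGCAC/4: at [27, 84] ⇒ [31, 88]

All cut coordinates (distinct, sorted): [3, 31, 37, 58, 73, 88, 93]

Fragment lengths:
  [0,3): 3 bp
  [3,31): 28 bp
  [31,37): 6 bp
  [37,58): 21 bp
  [58,73): 15 bp
  [73,88): 15 bp
  [88,93): 5 bp
  [93,101): 8 bp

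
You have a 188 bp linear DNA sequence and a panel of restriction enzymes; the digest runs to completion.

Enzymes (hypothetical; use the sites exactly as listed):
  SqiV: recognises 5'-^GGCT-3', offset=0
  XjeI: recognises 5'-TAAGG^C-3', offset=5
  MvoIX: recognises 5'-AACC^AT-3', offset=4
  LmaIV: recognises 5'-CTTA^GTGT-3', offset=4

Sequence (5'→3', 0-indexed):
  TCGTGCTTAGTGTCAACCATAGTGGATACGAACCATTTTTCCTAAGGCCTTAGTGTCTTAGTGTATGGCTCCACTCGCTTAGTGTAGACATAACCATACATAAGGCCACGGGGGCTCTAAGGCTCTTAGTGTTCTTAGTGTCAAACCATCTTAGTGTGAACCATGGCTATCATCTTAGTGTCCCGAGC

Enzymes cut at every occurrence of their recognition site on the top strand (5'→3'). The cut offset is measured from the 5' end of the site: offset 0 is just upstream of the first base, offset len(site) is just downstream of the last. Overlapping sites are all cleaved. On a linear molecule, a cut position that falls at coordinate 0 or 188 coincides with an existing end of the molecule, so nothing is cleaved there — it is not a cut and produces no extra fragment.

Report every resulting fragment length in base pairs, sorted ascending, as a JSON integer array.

Per-enzyme occurrences:
  SqiV GGCT/0: at [66, 112, 120, 164] ⇒ [66, 112, 120, 164]
  XjeI TAAGGC/5: at [42, 100, 117] ⇒ [47, 105, 122]
  MvoIX AACCAT/4: at [14, 30, 91, 143, 158] ⇒ [18, 34, 95, 147, 162]
  LmaIV CTTAGTGT/4: at [5, 48, 56, 77, 124, 133, 149, 173] ⇒ [9, 52, 60, 81, 128, 137, 153, 177]

All cut coordinates (distinct, sorted): [9, 18, 34, 47, 52, 60, 66, 81, 95, 105, 112, 120, 122, 128, 137, 147, 153, 162, 164, 177]

Fragments:
  [0,9): 9 bp
  [9,18): 9 bp
  [18,34): 16 bp
  [34,47): 13 bp
  [47,52): 5 bp
  [52,60): 8 bp
  [60,66): 6 bp
  [66,81): 15 bp
  [81,95): 14 bp
  [95,105): 10 bp
  [105,112): 7 bp
  [112,120): 8 bp
  [120,122): 2 bp
  [122,128): 6 bp
  [128,137): 9 bp
  [137,147): 10 bp
  [147,153): 6 bp
  [153,162): 9 bp
  [162,164): 2 bp
  [164,177): 13 bp
  [177,188): 11 bp

[2,2,5,6,6,6,7,8,8,9,9,9,9,10,10,11,13,13,14,15,16]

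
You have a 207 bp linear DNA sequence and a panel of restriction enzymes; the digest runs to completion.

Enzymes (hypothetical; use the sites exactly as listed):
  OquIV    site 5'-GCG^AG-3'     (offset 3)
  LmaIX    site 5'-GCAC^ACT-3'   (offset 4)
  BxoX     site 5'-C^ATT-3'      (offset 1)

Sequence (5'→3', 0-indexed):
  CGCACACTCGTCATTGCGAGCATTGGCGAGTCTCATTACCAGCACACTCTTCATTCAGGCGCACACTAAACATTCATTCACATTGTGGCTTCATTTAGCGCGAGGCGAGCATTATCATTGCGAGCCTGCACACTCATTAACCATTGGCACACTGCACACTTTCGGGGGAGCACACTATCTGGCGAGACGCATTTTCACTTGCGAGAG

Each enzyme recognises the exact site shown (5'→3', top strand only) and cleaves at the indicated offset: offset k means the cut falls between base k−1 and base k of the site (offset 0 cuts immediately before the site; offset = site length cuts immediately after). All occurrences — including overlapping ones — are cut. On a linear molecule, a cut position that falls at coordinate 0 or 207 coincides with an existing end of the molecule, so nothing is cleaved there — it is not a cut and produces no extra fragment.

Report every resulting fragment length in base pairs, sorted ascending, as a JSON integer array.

[3,3,4,4,4,5,5,6,6,6,6,6,6,7,7,7,7,7,7,8,9,10,11,11,11,12,13,16]

Site scan:
  OquIV (GCGAG, off=3): starts [15, 25, 99, 104, 119, 181, 200] → cuts [18, 28, 102, 107, 122, 184, 203]
  LmaIX (GCACACT, off=4): starts [1, 41, 60, 127, 146, 153, 169] → cuts [5, 45, 64, 131, 150, 157, 173]
  BxoX (CATT, off=1): starts [11, 20, 33, 51, 70, 74, 80, 91, 109, 115, 134, 141, 189] → cuts [12, 21, 34, 52, 71, 75, 81, 92, 110, 116, 135, 142, 190]

Pooled cuts: [5, 12, 18, 21, 28, 34, 45, 52, 64, 71, 75, 81, 92, 102, 107, 110, 116, 122, 131, 135, 142, 150, 157, 173, 184, 190, 203]

Fragments:
  [0,5): 5 bp
  [5,12): 7 bp
  [12,18): 6 bp
  [18,21): 3 bp
  [21,28): 7 bp
  [28,34): 6 bp
  [34,45): 11 bp
  [45,52): 7 bp
  [52,64): 12 bp
  [64,71): 7 bp
  [71,75): 4 bp
  [75,81): 6 bp
  [81,92): 11 bp
  [92,102): 10 bp
  [102,107): 5 bp
  [107,110): 3 bp
  [110,116): 6 bp
  [116,122): 6 bp
  [122,131): 9 bp
  [131,135): 4 bp
  [135,142): 7 bp
  [142,150): 8 bp
  [150,157): 7 bp
  [157,173): 16 bp
  [173,184): 11 bp
  [184,190): 6 bp
  [190,203): 13 bp
  [203,207): 4 bp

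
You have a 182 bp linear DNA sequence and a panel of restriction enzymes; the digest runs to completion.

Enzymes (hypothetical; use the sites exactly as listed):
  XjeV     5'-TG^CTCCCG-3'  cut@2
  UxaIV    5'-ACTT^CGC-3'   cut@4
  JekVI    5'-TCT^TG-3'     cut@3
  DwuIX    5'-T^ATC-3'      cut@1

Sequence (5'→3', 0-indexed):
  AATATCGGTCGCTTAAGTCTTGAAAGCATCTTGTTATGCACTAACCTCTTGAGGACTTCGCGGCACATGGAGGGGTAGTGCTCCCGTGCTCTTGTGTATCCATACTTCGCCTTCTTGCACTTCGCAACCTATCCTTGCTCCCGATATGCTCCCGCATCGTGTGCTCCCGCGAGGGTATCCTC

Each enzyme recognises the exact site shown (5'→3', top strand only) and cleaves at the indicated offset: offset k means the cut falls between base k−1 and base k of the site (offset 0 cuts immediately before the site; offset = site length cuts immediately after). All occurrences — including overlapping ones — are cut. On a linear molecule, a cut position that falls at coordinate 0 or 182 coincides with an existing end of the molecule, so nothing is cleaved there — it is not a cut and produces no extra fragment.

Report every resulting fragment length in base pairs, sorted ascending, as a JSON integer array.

[3,5,6,7,7,8,8,9,10,11,11,12,13,15,17,18,22]

Site scan:
  XjeV TGCTCCCG/2: at [78, 135, 146, 161] ⇒ [80, 137, 148, 163]
  UxaIV ACTTCGC/4: at [54, 103, 118] ⇒ [58, 107, 122]
  JekVI TCTTG/3: at [17, 28, 46, 89, 112] ⇒ [20, 31, 49, 92, 115]
  DwuIX TATC/1: at [2, 96, 129, 175] ⇒ [3, 97, 130, 176]

All cut coordinates (distinct, sorted): [3, 20, 31, 49, 58, 80, 92, 97, 107, 115, 122, 130, 137, 148, 163, 176]

Fragment lengths:
  [0,3): 3 bp
  [3,20): 17 bp
  [20,31): 11 bp
  [31,49): 18 bp
  [49,58): 9 bp
  [58,80): 22 bp
  [80,92): 12 bp
  [92,97): 5 bp
  [97,107): 10 bp
  [107,115): 8 bp
  [115,122): 7 bp
  [122,130): 8 bp
  [130,137): 7 bp
  [137,148): 11 bp
  [148,163): 15 bp
  [163,176): 13 bp
  [176,182): 6 bp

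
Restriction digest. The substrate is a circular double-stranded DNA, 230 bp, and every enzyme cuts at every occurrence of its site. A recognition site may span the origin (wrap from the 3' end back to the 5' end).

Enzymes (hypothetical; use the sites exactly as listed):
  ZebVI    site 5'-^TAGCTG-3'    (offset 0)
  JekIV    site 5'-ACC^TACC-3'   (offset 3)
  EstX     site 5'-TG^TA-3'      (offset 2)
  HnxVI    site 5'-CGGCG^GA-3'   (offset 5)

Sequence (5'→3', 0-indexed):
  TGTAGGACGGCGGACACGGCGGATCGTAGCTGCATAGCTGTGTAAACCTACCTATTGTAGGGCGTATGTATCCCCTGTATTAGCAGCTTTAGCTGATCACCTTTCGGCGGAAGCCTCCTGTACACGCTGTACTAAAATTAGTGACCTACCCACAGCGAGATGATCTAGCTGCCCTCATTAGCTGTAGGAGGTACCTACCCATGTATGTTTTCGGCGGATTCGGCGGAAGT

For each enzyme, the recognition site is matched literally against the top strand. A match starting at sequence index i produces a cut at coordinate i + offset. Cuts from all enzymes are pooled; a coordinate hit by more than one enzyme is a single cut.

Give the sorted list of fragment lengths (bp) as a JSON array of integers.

[5,6,6,7,8,8,8,9,9,9,9,9,10,11,11,11,12,13,13,17,19,20]

Per-enzyme occurrences:
  ZebVI (TAGCTG, off=0): starts [26, 34, 89, 165, 178] → cuts [26, 34, 89, 165, 178]
  JekIV (ACCTACC, off=3): starts [45, 143, 192] → cuts [48, 146, 195]
  EstX (TGTA, off=2): starts [0, 40, 55, 66, 75, 118, 127, 182, 201] → cuts [2, 42, 57, 68, 77, 120, 129, 184, 203]
  HnxVI (CGGCGGA, off=5): starts [7, 16, 104, 211, 220] → cuts [12, 21, 109, 216, 225]

All cut coordinates (distinct, sorted): [2, 12, 21, 26, 34, 42, 48, 57, 68, 77, 89, 109, 120, 129, 146, 165, 178, 184, 195, 203, 216, 225]

Fragment lengths:
  2→12: 10 bp
  12→21: 9 bp
  21→26: 5 bp
  26→34: 8 bp
  34→42: 8 bp
  42→48: 6 bp
  48→57: 9 bp
  57→68: 11 bp
  68→77: 9 bp
  77→89: 12 bp
  89→109: 20 bp
  109→120: 11 bp
  120→129: 9 bp
  129→146: 17 bp
  146→165: 19 bp
  165→178: 13 bp
  178→184: 6 bp
  184→195: 11 bp
  195→203: 8 bp
  203→216: 13 bp
  216→225: 9 bp
  225→2 (wrap): 230-225+2 = 7 bp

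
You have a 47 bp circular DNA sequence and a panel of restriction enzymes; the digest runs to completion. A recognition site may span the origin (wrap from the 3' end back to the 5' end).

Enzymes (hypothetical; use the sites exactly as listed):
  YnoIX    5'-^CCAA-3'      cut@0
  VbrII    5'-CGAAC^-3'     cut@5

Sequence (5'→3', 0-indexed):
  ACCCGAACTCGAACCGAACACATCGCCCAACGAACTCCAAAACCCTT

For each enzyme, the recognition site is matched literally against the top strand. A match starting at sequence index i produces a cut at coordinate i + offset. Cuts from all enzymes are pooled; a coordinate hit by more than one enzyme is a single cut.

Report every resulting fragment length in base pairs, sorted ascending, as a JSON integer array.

[1,5,6,7,9,19]

Per-enzyme occurrences:
  YnoIX CCAA/0: at [26, 36] ⇒ [26, 36]
  VbrII CGAAC/5: at [3, 9, 14, 30] ⇒ [8, 14, 19, 35]

Pooled cuts: [8, 14, 19, 26, 35, 36]

Fragment lengths:
  8→14: 6 bp
  14→19: 5 bp
  19→26: 7 bp
  26→35: 9 bp
  35→36: 1 bp
  36→8 (wrap): 47-36+8 = 19 bp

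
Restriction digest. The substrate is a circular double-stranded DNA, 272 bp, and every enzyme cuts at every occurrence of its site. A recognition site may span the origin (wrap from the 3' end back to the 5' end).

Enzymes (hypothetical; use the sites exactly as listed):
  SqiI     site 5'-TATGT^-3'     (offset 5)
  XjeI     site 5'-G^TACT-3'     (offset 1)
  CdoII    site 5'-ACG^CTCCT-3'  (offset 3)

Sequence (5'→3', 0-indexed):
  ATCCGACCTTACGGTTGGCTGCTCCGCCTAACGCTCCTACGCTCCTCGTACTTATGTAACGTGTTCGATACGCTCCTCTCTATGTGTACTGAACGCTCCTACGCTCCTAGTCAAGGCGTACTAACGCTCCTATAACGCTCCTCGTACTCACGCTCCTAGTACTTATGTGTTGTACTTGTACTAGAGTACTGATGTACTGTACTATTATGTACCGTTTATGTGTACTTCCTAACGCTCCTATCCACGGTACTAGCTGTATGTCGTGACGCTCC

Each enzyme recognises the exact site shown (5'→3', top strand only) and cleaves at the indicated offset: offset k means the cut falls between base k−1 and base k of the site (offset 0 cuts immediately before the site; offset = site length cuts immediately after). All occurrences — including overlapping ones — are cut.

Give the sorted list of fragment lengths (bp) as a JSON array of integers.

Scan for sites:
  SqiI TATGT/5: at [52, 80, 163, 205, 216, 256] ⇒ [57, 85, 168, 210, 221, 261]
  XjeI GTACT/1: at [47, 85, 117, 143, 158, 171, 177, 185, 193, 198, 221, 246] ⇒ [48, 86, 118, 144, 159, 172, 178, 186, 194, 199, 222, 247]
  CdoII ACGCTCCT/3: at [30, 38, 69, 92, 100, 123, 134, 149, 231] ⇒ [33, 41, 72, 95, 103, 126, 137, 152, 234]

All cut coordinates (distinct, sorted): [33, 41, 48, 57, 72, 85, 86, 95, 103, 118, 126, 137, 144, 152, 159, 168, 172, 178, 186, 194, 199, 210, 221, 222, 234, 247, 261]

Fragment lengths:
  33→41: 8 bp
  41→48: 7 bp
  48→57: 9 bp
  57→72: 15 bp
  72→85: 13 bp
  85→86: 1 bp
  86→95: 9 bp
  95→103: 8 bp
  103→118: 15 bp
  118→126: 8 bp
  126→137: 11 bp
  137→144: 7 bp
  144→152: 8 bp
  152→159: 7 bp
  159→168: 9 bp
  168→172: 4 bp
  172→178: 6 bp
  178→186: 8 bp
  186→194: 8 bp
  194→199: 5 bp
  199→210: 11 bp
  210→221: 11 bp
  221→222: 1 bp
  222→234: 12 bp
  234→247: 13 bp
  247→261: 14 bp
  261→33 (wrap): 272-261+33 = 44 bp

[1,1,4,5,6,7,7,7,8,8,8,8,8,8,9,9,9,11,11,11,12,13,13,14,15,15,44]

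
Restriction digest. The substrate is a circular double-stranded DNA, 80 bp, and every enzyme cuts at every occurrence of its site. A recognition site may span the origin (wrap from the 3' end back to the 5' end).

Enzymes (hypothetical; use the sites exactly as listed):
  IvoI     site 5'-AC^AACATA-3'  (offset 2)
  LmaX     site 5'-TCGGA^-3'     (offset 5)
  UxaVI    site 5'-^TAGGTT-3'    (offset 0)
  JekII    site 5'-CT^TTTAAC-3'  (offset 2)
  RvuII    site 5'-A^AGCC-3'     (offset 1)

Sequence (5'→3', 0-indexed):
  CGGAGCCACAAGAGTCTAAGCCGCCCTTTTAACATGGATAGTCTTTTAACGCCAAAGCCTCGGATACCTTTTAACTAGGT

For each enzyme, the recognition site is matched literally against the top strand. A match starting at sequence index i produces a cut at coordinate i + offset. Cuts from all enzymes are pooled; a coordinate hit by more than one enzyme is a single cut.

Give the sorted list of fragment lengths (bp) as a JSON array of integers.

Site scan:
  IvoI (ACAACATA, off=2): no sites
  LmaX TCGGA/5: at [59, 79] ⇒ [4, 64]
  UxaVI (TAGGTT, off=0): no sites
  JekII CTTTTAAC/2: at [25, 42, 67] ⇒ [27, 44, 69]
  RvuII AAGCC/1: at [17, 54] ⇒ [18, 55]

Pooled cuts: [4, 18, 27, 44, 55, 64, 69]

Fragments:
  4→18: 14 bp
  18→27: 9 bp
  27→44: 17 bp
  44→55: 11 bp
  55→64: 9 bp
  64→69: 5 bp
  69→4 (wrap): 80-69+4 = 15 bp

[5,9,9,11,14,15,17]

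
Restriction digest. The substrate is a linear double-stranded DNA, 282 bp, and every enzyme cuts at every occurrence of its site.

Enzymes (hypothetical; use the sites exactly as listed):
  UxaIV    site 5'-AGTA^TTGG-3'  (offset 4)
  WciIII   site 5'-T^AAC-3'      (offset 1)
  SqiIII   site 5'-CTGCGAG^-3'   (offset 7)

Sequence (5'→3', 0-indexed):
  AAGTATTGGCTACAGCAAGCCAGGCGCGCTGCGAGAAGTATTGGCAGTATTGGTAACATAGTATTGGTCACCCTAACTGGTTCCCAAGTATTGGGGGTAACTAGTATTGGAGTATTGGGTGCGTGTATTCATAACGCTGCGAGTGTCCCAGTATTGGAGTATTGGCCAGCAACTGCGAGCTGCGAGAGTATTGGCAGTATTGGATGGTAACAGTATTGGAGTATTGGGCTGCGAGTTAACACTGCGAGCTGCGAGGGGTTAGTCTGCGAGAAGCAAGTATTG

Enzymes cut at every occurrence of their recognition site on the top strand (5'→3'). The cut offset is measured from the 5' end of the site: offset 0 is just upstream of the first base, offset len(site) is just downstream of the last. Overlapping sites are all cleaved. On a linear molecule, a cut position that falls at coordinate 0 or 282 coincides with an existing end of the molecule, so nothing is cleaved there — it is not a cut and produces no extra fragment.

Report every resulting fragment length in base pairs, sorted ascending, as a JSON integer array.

[2,4,5,5,5,7,7,7,8,8,8,8,8,9,9,9,9,10,11,11,11,12,12,15,16,18,18,30]

Per-enzyme occurrences:
  UxaIV AGTATTGG/4: at [1, 36, 45, 59, 86, 102, 110, 149, 157, 186, 195, 211, 219] ⇒ [5, 40, 49, 63, 90, 106, 114, 153, 161, 190, 199, 215, 223]
  WciIII TAAC/1: at [53, 73, 97, 131, 207, 236] ⇒ [54, 74, 98, 132, 208, 237]
  SqiIII CTGCGAG/7: at [28, 136, 172, 179, 228, 241, 248, 263] ⇒ [35, 143, 179, 186, 235, 248, 255, 270]

Pooled cuts: [5, 35, 40, 49, 54, 63, 74, 90, 98, 106, 114, 132, 143, 153, 161, 179, 186, 190, 199, 208, 215, 223, 235, 237, 248, 255, 270]

Fragments:
  [0,5): 5 bp
  [5,35): 30 bp
  [35,40): 5 bp
  [40,49): 9 bp
  [49,54): 5 bp
  [54,63): 9 bp
  [63,74): 11 bp
  [74,90): 16 bp
  [90,98): 8 bp
  [98,106): 8 bp
  [106,114): 8 bp
  [114,132): 18 bp
  [132,143): 11 bp
  [143,153): 10 bp
  [153,161): 8 bp
  [161,179): 18 bp
  [179,186): 7 bp
  [186,190): 4 bp
  [190,199): 9 bp
  [199,208): 9 bp
  [208,215): 7 bp
  [215,223): 8 bp
  [223,235): 12 bp
  [235,237): 2 bp
  [237,248): 11 bp
  [248,255): 7 bp
  [255,270): 15 bp
  [270,282): 12 bp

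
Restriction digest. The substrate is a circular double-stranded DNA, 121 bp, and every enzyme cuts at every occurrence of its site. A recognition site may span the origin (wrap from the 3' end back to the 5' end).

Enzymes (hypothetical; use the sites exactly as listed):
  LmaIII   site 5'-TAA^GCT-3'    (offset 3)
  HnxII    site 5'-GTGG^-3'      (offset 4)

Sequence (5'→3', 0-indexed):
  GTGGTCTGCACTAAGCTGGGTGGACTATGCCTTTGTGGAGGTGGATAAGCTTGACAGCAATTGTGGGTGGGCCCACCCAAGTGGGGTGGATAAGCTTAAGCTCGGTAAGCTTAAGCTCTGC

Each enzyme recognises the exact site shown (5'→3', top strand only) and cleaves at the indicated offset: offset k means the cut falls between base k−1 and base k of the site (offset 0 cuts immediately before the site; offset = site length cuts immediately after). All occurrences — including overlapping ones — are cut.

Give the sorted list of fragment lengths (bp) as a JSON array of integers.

[4,4,4,5,6,6,6,9,9,10,11,14,15,18]

Per-enzyme occurrences:
  LmaIII (TAAGCT, off=3): starts [11, 45, 90, 96, 105, 111] → cuts [14, 48, 93, 99, 108, 114]
  HnxII (GTGG, off=4): starts [0, 19, 34, 40, 62, 66, 80, 85] → cuts [4, 23, 38, 44, 66, 70, 84, 89]

Pooled cuts: [4, 14, 23, 38, 44, 48, 66, 70, 84, 89, 93, 99, 108, 114]

Fragment lengths:
  4→14: 10 bp
  14→23: 9 bp
  23→38: 15 bp
  38→44: 6 bp
  44→48: 4 bp
  48→66: 18 bp
  66→70: 4 bp
  70→84: 14 bp
  84→89: 5 bp
  89→93: 4 bp
  93→99: 6 bp
  99→108: 9 bp
  108→114: 6 bp
  114→4 (wrap): 121-114+4 = 11 bp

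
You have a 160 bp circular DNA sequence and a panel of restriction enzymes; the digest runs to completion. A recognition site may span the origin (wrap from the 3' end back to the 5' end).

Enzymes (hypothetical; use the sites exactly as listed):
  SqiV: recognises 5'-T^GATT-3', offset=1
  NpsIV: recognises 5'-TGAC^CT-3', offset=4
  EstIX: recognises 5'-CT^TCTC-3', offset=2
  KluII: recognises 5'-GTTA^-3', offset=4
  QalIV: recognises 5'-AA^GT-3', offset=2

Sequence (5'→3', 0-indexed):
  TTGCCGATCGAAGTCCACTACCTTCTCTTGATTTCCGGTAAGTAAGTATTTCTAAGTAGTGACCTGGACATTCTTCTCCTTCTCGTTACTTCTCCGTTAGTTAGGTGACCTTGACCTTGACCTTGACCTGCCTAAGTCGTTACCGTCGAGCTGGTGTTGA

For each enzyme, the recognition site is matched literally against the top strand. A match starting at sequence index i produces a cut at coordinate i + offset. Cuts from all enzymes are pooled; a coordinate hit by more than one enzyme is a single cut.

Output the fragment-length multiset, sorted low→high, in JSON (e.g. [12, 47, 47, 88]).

[2,4,4,6,6,6,6,6,6,7,8,8,8,9,10,11,11,12,14,16]

Site scan:
  SqiV (TGATT, off=1): starts [28, 157] → cuts [29, 158]
  NpsIV (TGACCT, off=4): starts [59, 105, 111, 117, 123] → cuts [63, 109, 115, 121, 127]
  EstIX (CTTCTC, off=2): starts [21, 72, 78, 88] → cuts [23, 74, 80, 90]
  KluII (GTTA, off=4): starts [84, 95, 99, 138] → cuts [88, 99, 103, 142]
  QalIV (AAGT, off=2): starts [10, 39, 43, 53, 133] → cuts [12, 41, 45, 55, 135]

Pooled cuts: [12, 23, 29, 41, 45, 55, 63, 74, 80, 88, 90, 99, 103, 109, 115, 121, 127, 135, 142, 158]

Fragment lengths:
  12→23: 11 bp
  23→29: 6 bp
  29→41: 12 bp
  41→45: 4 bp
  45→55: 10 bp
  55→63: 8 bp
  63→74: 11 bp
  74→80: 6 bp
  80→88: 8 bp
  88→90: 2 bp
  90→99: 9 bp
  99→103: 4 bp
  103→109: 6 bp
  109→115: 6 bp
  115→121: 6 bp
  121→127: 6 bp
  127→135: 8 bp
  135→142: 7 bp
  142→158: 16 bp
  158→12 (wrap): 160-158+12 = 14 bp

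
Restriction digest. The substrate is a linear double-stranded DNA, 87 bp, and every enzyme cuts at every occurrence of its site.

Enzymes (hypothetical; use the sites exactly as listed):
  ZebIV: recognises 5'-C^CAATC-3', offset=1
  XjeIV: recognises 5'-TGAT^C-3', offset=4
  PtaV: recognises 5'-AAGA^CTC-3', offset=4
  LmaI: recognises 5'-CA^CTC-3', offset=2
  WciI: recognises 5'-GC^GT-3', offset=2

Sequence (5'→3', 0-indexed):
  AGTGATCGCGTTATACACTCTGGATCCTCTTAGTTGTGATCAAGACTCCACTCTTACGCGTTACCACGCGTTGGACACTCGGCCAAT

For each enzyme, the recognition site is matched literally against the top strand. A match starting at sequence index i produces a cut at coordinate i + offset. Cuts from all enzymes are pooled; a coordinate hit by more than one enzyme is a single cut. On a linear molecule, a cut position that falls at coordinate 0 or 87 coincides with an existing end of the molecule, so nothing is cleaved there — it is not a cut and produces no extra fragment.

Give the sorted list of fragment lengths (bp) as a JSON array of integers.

[3,5,5,6,8,8,9,10,10,23]

Scan for sites:
  ZebIV (CCAATC, off=1): no sites
  XjeIV (TGATC, off=4): starts [2, 36] → cuts [6, 40]
  PtaV (AAGACTC, off=4): starts [41] → cuts [45]
  LmaI (CACTC, off=2): starts [15, 48, 75] → cuts [17, 50, 77]
  WciI (GCGT, off=2): starts [7, 57, 67] → cuts [9, 59, 69]

All cut coordinates (distinct, sorted): [6, 9, 17, 40, 45, 50, 59, 69, 77]

Fragments:
  [0,6): 6 bp
  [6,9): 3 bp
  [9,17): 8 bp
  [17,40): 23 bp
  [40,45): 5 bp
  [45,50): 5 bp
  [50,59): 9 bp
  [59,69): 10 bp
  [69,77): 8 bp
  [77,87): 10 bp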